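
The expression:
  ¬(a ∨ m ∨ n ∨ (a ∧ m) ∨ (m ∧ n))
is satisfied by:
  {n: False, a: False, m: False}


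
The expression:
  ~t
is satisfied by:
  {t: False}


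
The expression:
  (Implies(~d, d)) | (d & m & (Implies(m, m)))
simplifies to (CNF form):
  d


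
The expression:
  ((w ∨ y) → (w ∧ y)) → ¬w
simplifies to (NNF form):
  ¬w ∨ ¬y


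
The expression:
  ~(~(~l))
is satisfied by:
  {l: False}


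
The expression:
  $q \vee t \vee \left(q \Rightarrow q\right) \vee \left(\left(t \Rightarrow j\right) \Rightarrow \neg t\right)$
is always true.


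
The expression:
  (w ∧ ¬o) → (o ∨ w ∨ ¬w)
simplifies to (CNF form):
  True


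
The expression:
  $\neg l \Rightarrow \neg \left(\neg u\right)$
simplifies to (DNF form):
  $l \vee u$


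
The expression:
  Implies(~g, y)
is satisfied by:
  {y: True, g: True}
  {y: True, g: False}
  {g: True, y: False}


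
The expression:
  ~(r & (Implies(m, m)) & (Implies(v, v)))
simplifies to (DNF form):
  ~r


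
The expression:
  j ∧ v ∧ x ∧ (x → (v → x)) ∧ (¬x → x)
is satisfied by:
  {j: True, x: True, v: True}


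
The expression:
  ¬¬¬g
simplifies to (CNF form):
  ¬g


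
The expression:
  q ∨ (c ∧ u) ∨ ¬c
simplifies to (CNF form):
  q ∨ u ∨ ¬c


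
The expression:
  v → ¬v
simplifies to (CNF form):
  ¬v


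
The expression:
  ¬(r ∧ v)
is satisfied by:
  {v: False, r: False}
  {r: True, v: False}
  {v: True, r: False}


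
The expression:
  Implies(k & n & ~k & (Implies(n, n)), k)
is always true.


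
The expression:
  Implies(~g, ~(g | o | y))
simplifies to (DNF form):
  g | (~o & ~y)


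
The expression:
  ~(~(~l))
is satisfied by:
  {l: False}


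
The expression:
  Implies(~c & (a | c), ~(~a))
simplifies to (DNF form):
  True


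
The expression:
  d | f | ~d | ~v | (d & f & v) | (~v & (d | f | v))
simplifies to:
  True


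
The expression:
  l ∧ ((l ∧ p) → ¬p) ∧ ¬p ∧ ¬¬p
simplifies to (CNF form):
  False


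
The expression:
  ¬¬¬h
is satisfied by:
  {h: False}


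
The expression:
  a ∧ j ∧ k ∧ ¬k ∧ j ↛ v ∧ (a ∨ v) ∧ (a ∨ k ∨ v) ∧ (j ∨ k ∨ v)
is never true.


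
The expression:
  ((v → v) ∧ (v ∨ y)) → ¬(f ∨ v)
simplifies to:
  ¬v ∧ (¬f ∨ ¬y)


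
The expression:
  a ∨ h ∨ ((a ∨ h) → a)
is always true.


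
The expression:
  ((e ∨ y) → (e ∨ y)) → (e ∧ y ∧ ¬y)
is never true.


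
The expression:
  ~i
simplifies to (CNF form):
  ~i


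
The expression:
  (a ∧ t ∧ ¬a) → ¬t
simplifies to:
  True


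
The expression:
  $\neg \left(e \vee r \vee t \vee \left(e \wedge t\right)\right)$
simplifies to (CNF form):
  $\neg e \wedge \neg r \wedge \neg t$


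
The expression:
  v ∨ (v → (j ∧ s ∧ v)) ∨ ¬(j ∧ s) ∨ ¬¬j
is always true.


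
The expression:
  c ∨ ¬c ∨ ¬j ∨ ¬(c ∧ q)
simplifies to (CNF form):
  True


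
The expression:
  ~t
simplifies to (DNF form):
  ~t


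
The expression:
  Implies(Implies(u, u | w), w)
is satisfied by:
  {w: True}


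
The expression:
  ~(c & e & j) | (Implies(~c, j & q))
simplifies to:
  True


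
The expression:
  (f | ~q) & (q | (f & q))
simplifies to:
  f & q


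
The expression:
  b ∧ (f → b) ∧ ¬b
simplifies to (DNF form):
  False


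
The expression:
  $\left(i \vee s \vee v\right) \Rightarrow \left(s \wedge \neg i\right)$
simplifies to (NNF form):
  $\neg i \wedge \left(s \vee \neg v\right)$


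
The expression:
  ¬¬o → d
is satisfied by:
  {d: True, o: False}
  {o: False, d: False}
  {o: True, d: True}


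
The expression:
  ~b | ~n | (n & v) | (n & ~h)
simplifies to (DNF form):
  v | ~b | ~h | ~n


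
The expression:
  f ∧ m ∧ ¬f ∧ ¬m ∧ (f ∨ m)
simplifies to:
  False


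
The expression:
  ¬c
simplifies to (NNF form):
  ¬c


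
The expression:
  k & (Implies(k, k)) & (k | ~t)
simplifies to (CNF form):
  k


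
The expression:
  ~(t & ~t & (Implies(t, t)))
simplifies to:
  True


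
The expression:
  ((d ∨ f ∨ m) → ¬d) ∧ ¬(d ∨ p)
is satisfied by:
  {d: False, p: False}


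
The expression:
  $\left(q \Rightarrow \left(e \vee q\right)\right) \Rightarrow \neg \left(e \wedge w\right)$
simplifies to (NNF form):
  $\neg e \vee \neg w$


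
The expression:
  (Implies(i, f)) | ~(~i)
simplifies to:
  True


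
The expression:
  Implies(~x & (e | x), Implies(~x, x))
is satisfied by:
  {x: True, e: False}
  {e: False, x: False}
  {e: True, x: True}


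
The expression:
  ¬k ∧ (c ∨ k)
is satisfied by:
  {c: True, k: False}


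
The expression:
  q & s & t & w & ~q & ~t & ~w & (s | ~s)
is never true.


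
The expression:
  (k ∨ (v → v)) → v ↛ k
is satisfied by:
  {v: True, k: False}


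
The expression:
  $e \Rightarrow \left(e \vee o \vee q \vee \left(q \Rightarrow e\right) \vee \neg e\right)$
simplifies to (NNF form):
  $\text{True}$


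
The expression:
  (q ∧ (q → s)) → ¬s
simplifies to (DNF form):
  ¬q ∨ ¬s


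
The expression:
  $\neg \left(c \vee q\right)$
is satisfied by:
  {q: False, c: False}


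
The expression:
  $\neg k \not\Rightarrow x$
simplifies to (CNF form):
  $\neg k \wedge \neg x$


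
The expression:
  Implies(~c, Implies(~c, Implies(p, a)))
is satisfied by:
  {a: True, c: True, p: False}
  {a: True, p: False, c: False}
  {c: True, p: False, a: False}
  {c: False, p: False, a: False}
  {a: True, c: True, p: True}
  {a: True, p: True, c: False}
  {c: True, p: True, a: False}


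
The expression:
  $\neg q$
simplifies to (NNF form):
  $\neg q$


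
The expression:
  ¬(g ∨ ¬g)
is never true.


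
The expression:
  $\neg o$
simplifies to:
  $\neg o$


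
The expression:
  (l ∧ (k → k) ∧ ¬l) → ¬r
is always true.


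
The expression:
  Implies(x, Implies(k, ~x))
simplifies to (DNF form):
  ~k | ~x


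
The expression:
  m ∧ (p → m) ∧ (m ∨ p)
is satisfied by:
  {m: True}


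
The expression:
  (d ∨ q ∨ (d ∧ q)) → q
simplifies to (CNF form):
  q ∨ ¬d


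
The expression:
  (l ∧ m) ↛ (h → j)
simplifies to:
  h ∧ l ∧ m ∧ ¬j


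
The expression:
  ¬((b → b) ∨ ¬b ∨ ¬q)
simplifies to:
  False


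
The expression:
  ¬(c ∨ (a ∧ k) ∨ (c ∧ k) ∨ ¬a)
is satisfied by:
  {a: True, k: False, c: False}


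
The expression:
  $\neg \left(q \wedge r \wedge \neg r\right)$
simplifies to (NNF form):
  $\text{True}$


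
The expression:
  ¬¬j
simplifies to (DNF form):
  j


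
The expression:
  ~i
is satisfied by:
  {i: False}


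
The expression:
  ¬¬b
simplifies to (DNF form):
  b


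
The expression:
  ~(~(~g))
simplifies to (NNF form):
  ~g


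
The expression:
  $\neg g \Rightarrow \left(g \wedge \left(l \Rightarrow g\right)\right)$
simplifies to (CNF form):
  $g$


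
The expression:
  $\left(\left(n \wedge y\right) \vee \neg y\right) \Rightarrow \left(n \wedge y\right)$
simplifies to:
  $y$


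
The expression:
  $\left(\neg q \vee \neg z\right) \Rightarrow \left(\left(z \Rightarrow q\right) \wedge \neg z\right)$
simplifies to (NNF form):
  $q \vee \neg z$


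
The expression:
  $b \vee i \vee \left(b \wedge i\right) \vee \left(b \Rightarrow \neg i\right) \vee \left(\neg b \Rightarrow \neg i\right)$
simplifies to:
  $\text{True}$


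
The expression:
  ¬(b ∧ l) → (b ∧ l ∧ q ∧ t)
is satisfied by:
  {b: True, l: True}


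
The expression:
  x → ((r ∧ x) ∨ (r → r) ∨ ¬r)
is always true.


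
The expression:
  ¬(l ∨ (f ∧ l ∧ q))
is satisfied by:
  {l: False}


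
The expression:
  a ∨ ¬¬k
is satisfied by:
  {a: True, k: True}
  {a: True, k: False}
  {k: True, a: False}


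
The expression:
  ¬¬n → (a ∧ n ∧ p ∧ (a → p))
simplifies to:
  (a ∧ p) ∨ ¬n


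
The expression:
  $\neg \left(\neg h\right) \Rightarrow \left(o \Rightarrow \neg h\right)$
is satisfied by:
  {h: False, o: False}
  {o: True, h: False}
  {h: True, o: False}


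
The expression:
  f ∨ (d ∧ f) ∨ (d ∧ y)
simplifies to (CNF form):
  (d ∨ f) ∧ (f ∨ y)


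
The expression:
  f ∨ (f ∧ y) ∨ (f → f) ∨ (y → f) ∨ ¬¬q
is always true.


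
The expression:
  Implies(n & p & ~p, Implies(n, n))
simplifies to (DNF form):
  True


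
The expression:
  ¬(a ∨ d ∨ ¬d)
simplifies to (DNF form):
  False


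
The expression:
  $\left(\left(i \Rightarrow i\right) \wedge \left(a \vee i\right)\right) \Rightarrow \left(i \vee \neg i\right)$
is always true.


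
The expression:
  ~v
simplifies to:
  ~v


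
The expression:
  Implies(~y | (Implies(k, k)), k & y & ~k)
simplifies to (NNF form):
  False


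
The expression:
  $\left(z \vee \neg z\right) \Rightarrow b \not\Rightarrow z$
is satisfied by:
  {b: True, z: False}


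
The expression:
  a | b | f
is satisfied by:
  {a: True, b: True, f: True}
  {a: True, b: True, f: False}
  {a: True, f: True, b: False}
  {a: True, f: False, b: False}
  {b: True, f: True, a: False}
  {b: True, f: False, a: False}
  {f: True, b: False, a: False}


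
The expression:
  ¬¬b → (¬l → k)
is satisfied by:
  {k: True, l: True, b: False}
  {k: True, l: False, b: False}
  {l: True, k: False, b: False}
  {k: False, l: False, b: False}
  {b: True, k: True, l: True}
  {b: True, k: True, l: False}
  {b: True, l: True, k: False}


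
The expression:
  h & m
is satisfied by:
  {h: True, m: True}


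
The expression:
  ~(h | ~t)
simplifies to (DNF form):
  t & ~h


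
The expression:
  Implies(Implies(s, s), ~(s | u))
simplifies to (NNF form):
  ~s & ~u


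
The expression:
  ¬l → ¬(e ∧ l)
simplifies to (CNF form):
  True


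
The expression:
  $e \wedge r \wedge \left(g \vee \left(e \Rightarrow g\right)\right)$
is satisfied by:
  {r: True, e: True, g: True}


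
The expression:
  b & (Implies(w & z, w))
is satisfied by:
  {b: True}


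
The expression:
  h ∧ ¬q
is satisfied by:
  {h: True, q: False}


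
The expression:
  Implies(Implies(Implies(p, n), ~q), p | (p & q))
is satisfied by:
  {q: True, p: True}
  {q: True, p: False}
  {p: True, q: False}


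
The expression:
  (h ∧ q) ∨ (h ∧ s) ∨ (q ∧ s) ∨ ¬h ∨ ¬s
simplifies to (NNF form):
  True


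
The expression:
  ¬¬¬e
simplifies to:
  ¬e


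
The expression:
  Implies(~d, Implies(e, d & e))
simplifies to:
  d | ~e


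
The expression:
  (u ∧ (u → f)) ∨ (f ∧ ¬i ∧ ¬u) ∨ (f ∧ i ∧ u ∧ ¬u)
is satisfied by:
  {u: True, f: True, i: False}
  {f: True, i: False, u: False}
  {i: True, u: True, f: True}


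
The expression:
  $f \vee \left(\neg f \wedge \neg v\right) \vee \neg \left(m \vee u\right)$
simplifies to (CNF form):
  $\left(f \vee \neg m \vee \neg v\right) \wedge \left(f \vee \neg u \vee \neg v\right)$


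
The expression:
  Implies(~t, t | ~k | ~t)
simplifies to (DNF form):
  True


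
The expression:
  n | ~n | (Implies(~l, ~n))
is always true.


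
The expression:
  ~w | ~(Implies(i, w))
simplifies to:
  ~w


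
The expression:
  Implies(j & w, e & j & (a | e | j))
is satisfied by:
  {e: True, w: False, j: False}
  {w: False, j: False, e: False}
  {j: True, e: True, w: False}
  {j: True, w: False, e: False}
  {e: True, w: True, j: False}
  {w: True, e: False, j: False}
  {j: True, w: True, e: True}


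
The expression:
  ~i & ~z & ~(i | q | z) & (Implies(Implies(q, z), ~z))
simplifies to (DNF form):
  ~i & ~q & ~z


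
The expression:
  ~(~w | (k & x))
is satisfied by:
  {w: True, k: False, x: False}
  {x: True, w: True, k: False}
  {k: True, w: True, x: False}


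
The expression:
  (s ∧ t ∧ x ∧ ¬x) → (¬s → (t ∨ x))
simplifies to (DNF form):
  True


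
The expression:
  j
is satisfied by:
  {j: True}


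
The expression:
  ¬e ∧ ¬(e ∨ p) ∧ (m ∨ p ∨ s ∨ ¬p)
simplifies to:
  ¬e ∧ ¬p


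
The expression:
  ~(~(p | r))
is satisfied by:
  {r: True, p: True}
  {r: True, p: False}
  {p: True, r: False}


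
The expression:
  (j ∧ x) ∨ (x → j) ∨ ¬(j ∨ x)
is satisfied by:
  {j: True, x: False}
  {x: False, j: False}
  {x: True, j: True}


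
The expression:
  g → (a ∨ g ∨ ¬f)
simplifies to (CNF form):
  True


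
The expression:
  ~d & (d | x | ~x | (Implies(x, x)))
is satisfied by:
  {d: False}


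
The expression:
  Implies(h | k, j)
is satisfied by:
  {j: True, k: False, h: False}
  {j: True, h: True, k: False}
  {j: True, k: True, h: False}
  {j: True, h: True, k: True}
  {h: False, k: False, j: False}


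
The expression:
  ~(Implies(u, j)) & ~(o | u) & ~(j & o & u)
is never true.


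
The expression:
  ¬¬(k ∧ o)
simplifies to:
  k ∧ o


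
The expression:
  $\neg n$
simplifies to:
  $\neg n$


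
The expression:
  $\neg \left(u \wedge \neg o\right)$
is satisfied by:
  {o: True, u: False}
  {u: False, o: False}
  {u: True, o: True}


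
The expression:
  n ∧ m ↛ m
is never true.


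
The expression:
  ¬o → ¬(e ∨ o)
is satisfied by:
  {o: True, e: False}
  {e: False, o: False}
  {e: True, o: True}


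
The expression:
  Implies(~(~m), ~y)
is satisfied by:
  {m: False, y: False}
  {y: True, m: False}
  {m: True, y: False}


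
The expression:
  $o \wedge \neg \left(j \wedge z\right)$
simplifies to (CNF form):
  $o \wedge \left(\neg j \vee \neg z\right)$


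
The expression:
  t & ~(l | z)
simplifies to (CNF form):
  t & ~l & ~z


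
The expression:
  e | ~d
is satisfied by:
  {e: True, d: False}
  {d: False, e: False}
  {d: True, e: True}


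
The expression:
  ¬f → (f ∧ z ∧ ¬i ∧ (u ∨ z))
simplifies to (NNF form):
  f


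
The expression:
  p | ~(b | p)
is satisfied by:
  {p: True, b: False}
  {b: False, p: False}
  {b: True, p: True}


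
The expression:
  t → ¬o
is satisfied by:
  {o: False, t: False}
  {t: True, o: False}
  {o: True, t: False}


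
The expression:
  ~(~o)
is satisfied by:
  {o: True}


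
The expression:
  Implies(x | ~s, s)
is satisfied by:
  {s: True}


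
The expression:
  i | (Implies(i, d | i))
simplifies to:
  True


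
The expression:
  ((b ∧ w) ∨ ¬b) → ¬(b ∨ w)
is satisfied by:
  {w: False}


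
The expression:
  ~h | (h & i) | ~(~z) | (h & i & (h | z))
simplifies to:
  i | z | ~h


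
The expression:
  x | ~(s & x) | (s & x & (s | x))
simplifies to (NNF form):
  True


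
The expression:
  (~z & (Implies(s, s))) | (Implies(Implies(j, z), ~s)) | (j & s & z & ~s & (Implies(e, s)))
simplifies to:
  ~s | ~z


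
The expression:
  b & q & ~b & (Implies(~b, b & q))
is never true.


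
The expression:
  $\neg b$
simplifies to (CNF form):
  $\neg b$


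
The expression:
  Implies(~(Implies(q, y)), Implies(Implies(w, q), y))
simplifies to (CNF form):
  y | ~q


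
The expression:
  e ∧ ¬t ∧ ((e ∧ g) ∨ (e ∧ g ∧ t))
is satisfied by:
  {e: True, g: True, t: False}


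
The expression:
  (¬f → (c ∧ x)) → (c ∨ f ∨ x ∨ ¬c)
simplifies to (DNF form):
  True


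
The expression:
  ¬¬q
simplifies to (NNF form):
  q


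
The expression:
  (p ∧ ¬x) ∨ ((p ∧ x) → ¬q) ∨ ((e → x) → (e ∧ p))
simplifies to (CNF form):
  e ∨ ¬p ∨ ¬q ∨ ¬x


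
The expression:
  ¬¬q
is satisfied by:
  {q: True}


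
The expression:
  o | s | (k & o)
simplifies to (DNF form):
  o | s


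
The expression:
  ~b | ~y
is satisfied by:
  {y: False, b: False}
  {b: True, y: False}
  {y: True, b: False}


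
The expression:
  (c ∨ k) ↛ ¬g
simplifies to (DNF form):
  (c ∧ g) ∨ (g ∧ k)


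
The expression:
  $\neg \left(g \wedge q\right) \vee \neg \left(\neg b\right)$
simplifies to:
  $b \vee \neg g \vee \neg q$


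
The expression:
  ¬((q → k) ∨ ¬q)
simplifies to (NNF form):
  q ∧ ¬k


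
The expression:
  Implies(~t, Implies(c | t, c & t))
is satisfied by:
  {t: True, c: False}
  {c: False, t: False}
  {c: True, t: True}


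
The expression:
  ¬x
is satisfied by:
  {x: False}


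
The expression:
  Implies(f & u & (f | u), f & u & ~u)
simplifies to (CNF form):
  ~f | ~u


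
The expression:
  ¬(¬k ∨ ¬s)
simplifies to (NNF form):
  k ∧ s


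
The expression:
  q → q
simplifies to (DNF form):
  True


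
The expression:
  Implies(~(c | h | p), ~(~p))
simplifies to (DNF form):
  c | h | p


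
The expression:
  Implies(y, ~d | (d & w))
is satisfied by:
  {w: True, d: False, y: False}
  {w: False, d: False, y: False}
  {y: True, w: True, d: False}
  {y: True, w: False, d: False}
  {d: True, w: True, y: False}
  {d: True, w: False, y: False}
  {d: True, y: True, w: True}


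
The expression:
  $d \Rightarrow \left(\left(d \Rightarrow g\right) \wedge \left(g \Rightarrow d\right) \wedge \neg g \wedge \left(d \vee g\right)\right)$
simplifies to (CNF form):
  $\neg d$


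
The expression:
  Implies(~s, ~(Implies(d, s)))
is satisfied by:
  {d: True, s: True}
  {d: True, s: False}
  {s: True, d: False}


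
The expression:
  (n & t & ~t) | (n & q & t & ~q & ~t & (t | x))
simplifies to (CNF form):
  False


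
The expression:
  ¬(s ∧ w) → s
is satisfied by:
  {s: True}


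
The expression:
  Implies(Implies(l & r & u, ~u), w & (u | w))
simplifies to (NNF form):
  w | (l & r & u)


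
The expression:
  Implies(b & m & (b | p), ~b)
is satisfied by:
  {m: False, b: False}
  {b: True, m: False}
  {m: True, b: False}


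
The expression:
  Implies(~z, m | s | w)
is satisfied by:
  {s: True, z: True, m: True, w: True}
  {s: True, z: True, m: True, w: False}
  {s: True, z: True, w: True, m: False}
  {s: True, z: True, w: False, m: False}
  {s: True, m: True, w: True, z: False}
  {s: True, m: True, w: False, z: False}
  {s: True, m: False, w: True, z: False}
  {s: True, m: False, w: False, z: False}
  {z: True, m: True, w: True, s: False}
  {z: True, m: True, w: False, s: False}
  {z: True, w: True, m: False, s: False}
  {z: True, w: False, m: False, s: False}
  {m: True, w: True, z: False, s: False}
  {m: True, z: False, w: False, s: False}
  {w: True, z: False, m: False, s: False}


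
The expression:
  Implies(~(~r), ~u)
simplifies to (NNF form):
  ~r | ~u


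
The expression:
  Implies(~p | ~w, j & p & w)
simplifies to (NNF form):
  p & w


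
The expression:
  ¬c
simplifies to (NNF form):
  ¬c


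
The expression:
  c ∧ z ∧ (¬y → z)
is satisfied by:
  {c: True, z: True}


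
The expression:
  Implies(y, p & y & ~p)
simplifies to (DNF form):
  ~y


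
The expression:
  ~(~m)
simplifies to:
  m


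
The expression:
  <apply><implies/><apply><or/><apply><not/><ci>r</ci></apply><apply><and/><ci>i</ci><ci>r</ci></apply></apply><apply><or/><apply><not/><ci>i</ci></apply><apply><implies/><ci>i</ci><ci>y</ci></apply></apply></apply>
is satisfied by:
  {y: True, i: False}
  {i: False, y: False}
  {i: True, y: True}


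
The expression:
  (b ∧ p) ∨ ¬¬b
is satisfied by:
  {b: True}


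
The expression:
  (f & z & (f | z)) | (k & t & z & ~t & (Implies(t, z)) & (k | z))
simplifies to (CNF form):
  f & z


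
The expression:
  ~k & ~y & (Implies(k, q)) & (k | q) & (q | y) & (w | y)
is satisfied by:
  {w: True, q: True, y: False, k: False}


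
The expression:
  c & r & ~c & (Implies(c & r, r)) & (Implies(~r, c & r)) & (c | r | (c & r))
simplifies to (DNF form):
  False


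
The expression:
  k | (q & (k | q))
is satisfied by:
  {k: True, q: True}
  {k: True, q: False}
  {q: True, k: False}


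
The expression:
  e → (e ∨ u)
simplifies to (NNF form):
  True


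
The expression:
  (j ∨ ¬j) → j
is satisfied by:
  {j: True}


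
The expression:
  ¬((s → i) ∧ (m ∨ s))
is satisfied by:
  {s: False, m: False, i: False}
  {i: True, s: False, m: False}
  {s: True, i: False, m: False}
  {m: True, s: True, i: False}


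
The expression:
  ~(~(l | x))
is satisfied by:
  {x: True, l: True}
  {x: True, l: False}
  {l: True, x: False}


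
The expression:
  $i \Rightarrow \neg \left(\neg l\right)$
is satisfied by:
  {l: True, i: False}
  {i: False, l: False}
  {i: True, l: True}


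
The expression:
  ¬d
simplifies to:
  ¬d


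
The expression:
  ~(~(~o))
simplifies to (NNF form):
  ~o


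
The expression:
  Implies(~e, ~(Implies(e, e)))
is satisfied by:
  {e: True}


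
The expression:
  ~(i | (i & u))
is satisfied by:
  {i: False}


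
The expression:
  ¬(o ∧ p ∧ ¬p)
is always true.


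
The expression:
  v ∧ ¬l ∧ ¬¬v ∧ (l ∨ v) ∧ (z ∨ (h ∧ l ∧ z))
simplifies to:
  v ∧ z ∧ ¬l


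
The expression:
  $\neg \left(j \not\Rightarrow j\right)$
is always true.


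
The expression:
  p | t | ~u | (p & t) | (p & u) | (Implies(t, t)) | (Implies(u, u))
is always true.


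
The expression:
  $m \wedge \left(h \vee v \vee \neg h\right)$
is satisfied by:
  {m: True}


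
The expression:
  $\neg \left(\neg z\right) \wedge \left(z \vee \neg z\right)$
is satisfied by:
  {z: True}


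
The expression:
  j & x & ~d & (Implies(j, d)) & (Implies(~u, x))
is never true.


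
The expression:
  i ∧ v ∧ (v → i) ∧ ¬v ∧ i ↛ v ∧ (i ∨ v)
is never true.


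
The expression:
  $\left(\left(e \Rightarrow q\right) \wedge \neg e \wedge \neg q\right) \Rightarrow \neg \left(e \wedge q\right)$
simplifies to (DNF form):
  $\text{True}$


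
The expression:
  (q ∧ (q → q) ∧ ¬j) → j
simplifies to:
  j ∨ ¬q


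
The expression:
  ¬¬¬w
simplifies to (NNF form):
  ¬w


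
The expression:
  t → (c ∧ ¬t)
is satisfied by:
  {t: False}


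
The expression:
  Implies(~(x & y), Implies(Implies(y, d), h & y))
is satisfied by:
  {y: True, x: True, h: True, d: False}
  {y: True, x: True, h: False, d: False}
  {y: True, h: True, d: False, x: False}
  {y: True, h: False, d: False, x: False}
  {y: True, x: True, d: True, h: True}
  {y: True, x: True, d: True, h: False}
  {y: True, d: True, h: True, x: False}


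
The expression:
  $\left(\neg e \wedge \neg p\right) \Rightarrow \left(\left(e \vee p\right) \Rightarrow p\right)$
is always true.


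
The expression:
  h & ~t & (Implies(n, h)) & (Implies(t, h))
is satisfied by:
  {h: True, t: False}


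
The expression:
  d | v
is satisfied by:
  {d: True, v: True}
  {d: True, v: False}
  {v: True, d: False}


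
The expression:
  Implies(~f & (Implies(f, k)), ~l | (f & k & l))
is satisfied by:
  {f: True, l: False}
  {l: False, f: False}
  {l: True, f: True}


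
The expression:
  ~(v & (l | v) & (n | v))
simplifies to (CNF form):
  ~v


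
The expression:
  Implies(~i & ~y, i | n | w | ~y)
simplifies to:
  True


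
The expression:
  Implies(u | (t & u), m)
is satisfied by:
  {m: True, u: False}
  {u: False, m: False}
  {u: True, m: True}


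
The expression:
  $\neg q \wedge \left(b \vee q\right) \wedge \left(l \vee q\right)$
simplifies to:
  $b \wedge l \wedge \neg q$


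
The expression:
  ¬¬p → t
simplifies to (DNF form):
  t ∨ ¬p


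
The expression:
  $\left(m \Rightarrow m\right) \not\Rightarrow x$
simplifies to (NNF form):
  $\neg x$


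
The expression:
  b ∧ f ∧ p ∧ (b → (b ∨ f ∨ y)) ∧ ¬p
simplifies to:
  False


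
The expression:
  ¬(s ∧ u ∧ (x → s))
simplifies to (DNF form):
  ¬s ∨ ¬u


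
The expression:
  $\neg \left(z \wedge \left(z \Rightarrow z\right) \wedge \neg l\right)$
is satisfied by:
  {l: True, z: False}
  {z: False, l: False}
  {z: True, l: True}


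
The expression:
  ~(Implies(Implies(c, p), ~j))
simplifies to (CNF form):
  j & (p | ~c)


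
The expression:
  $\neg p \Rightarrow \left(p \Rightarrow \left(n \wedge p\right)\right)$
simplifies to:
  $\text{True}$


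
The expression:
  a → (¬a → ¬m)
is always true.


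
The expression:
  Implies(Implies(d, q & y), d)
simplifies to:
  d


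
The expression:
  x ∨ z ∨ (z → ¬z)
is always true.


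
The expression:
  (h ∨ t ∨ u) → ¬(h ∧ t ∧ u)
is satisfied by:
  {h: False, u: False, t: False}
  {t: True, h: False, u: False}
  {u: True, h: False, t: False}
  {t: True, u: True, h: False}
  {h: True, t: False, u: False}
  {t: True, h: True, u: False}
  {u: True, h: True, t: False}


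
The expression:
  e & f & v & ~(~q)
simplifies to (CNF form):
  e & f & q & v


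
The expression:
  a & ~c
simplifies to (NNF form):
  a & ~c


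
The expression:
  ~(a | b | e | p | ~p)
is never true.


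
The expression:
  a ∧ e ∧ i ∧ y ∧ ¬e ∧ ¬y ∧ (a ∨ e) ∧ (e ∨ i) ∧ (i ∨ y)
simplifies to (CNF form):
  False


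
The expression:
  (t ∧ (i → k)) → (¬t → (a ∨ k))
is always true.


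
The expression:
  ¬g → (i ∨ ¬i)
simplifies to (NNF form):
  True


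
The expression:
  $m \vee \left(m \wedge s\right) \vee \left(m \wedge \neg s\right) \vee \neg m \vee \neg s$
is always true.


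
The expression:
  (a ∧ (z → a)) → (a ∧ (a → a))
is always true.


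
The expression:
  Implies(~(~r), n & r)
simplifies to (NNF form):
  n | ~r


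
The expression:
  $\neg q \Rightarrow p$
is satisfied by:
  {q: True, p: True}
  {q: True, p: False}
  {p: True, q: False}


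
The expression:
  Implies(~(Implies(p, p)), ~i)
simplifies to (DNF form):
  True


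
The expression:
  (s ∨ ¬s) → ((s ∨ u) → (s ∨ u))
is always true.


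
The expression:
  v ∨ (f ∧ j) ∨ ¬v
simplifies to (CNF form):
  True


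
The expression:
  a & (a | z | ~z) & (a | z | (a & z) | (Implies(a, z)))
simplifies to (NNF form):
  a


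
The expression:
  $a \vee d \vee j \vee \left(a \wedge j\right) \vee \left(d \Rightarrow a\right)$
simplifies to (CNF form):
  $\text{True}$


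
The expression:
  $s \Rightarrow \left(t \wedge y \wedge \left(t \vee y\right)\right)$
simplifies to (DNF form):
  $\left(t \wedge y\right) \vee \neg s$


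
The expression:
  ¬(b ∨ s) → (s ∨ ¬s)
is always true.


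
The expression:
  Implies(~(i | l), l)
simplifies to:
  i | l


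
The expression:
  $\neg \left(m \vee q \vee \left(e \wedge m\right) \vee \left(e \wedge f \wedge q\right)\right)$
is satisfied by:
  {q: False, m: False}


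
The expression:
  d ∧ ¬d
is never true.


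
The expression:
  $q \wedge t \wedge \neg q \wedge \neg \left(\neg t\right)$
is never true.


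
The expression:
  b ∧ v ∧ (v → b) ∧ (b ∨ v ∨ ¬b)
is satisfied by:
  {b: True, v: True}


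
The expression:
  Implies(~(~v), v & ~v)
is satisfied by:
  {v: False}


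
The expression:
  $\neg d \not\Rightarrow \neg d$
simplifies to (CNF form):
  $\text{False}$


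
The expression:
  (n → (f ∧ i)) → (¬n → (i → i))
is always true.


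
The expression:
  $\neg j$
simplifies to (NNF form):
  $\neg j$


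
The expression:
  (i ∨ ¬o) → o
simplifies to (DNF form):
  o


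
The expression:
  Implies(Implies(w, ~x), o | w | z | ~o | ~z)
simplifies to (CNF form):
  True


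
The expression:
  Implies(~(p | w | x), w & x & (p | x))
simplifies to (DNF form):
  p | w | x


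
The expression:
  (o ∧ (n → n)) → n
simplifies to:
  n ∨ ¬o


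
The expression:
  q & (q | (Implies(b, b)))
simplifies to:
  q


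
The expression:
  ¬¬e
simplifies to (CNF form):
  e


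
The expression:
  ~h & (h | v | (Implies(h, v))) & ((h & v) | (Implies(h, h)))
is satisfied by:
  {h: False}


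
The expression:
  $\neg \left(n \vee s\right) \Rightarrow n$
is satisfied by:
  {n: True, s: True}
  {n: True, s: False}
  {s: True, n: False}


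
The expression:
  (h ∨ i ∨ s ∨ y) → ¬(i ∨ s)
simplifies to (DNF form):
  ¬i ∧ ¬s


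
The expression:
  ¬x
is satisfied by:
  {x: False}


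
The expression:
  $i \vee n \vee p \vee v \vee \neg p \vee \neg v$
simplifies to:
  $\text{True}$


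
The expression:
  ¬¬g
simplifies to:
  g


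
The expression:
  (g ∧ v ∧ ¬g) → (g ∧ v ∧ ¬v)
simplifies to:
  True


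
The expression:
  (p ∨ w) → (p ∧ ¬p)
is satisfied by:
  {p: False, w: False}


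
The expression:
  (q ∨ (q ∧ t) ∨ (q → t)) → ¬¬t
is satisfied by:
  {t: True}


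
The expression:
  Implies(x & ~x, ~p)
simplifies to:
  True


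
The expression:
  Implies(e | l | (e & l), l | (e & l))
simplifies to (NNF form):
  l | ~e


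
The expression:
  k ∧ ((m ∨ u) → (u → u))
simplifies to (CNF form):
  k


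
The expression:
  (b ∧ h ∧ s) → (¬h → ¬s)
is always true.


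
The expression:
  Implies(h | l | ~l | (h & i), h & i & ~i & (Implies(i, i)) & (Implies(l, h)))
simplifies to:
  False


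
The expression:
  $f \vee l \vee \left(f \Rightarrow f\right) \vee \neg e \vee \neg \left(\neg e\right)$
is always true.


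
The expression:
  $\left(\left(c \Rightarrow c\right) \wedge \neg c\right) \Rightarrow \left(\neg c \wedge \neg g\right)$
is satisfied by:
  {c: True, g: False}
  {g: False, c: False}
  {g: True, c: True}


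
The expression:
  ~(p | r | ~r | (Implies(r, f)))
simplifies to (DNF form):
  False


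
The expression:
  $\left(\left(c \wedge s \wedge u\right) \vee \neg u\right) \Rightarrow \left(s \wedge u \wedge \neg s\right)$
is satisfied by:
  {u: True, s: False, c: False}
  {u: True, c: True, s: False}
  {u: True, s: True, c: False}


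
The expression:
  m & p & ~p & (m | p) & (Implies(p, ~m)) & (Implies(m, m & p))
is never true.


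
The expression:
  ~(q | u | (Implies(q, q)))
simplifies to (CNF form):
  False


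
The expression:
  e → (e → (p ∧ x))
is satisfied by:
  {p: True, x: True, e: False}
  {p: True, x: False, e: False}
  {x: True, p: False, e: False}
  {p: False, x: False, e: False}
  {e: True, p: True, x: True}


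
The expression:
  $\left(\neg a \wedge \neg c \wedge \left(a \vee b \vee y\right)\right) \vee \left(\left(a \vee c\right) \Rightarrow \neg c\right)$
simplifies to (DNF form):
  $\neg c$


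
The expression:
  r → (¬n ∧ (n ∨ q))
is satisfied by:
  {q: True, r: False, n: False}
  {q: False, r: False, n: False}
  {n: True, q: True, r: False}
  {n: True, q: False, r: False}
  {r: True, q: True, n: False}


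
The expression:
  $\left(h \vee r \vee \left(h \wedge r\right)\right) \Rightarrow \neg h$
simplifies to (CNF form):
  $\neg h$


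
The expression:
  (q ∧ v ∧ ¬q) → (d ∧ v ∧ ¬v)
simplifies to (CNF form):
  True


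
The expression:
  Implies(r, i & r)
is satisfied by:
  {i: True, r: False}
  {r: False, i: False}
  {r: True, i: True}


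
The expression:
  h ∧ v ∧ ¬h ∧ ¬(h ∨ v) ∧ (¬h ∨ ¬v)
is never true.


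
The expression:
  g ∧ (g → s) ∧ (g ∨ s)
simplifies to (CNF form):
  g ∧ s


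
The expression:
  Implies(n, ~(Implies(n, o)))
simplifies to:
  ~n | ~o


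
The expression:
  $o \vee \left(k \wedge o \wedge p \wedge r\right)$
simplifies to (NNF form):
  $o$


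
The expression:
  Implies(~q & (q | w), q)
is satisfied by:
  {q: True, w: False}
  {w: False, q: False}
  {w: True, q: True}


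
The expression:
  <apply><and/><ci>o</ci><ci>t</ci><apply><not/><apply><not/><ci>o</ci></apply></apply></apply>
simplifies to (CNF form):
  <apply><and/><ci>o</ci><ci>t</ci></apply>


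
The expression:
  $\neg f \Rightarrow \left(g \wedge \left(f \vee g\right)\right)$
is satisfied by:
  {g: True, f: True}
  {g: True, f: False}
  {f: True, g: False}


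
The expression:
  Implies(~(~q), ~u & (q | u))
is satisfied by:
  {u: False, q: False}
  {q: True, u: False}
  {u: True, q: False}


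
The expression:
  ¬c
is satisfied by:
  {c: False}


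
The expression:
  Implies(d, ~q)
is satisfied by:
  {q: False, d: False}
  {d: True, q: False}
  {q: True, d: False}


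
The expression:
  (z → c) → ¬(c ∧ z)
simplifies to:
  ¬c ∨ ¬z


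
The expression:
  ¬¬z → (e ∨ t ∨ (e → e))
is always true.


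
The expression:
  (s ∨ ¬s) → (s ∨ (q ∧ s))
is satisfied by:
  {s: True}


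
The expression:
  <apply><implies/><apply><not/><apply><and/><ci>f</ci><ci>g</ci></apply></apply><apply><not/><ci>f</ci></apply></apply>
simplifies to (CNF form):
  <apply><or/><ci>g</ci><apply><not/><ci>f</ci></apply></apply>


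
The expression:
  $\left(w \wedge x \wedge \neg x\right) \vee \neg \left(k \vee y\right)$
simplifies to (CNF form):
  $\neg k \wedge \neg y$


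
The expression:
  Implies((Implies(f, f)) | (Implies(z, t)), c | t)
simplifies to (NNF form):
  c | t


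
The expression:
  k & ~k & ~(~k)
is never true.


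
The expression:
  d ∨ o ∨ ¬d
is always true.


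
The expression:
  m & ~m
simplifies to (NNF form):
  False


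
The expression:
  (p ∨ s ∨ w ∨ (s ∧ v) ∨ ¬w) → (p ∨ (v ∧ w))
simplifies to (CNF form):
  (p ∨ v) ∧ (p ∨ w)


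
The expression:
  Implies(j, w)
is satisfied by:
  {w: True, j: False}
  {j: False, w: False}
  {j: True, w: True}


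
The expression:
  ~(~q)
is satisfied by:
  {q: True}


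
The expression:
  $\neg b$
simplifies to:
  $\neg b$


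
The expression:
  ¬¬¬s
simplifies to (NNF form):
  ¬s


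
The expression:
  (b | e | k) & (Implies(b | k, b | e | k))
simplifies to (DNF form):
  b | e | k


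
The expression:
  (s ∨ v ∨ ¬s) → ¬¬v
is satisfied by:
  {v: True}


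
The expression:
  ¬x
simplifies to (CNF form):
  ¬x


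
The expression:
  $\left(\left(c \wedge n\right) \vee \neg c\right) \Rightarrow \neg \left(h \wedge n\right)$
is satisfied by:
  {h: False, n: False}
  {n: True, h: False}
  {h: True, n: False}


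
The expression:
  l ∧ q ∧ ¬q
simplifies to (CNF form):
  False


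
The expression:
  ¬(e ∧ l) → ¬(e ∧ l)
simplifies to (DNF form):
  True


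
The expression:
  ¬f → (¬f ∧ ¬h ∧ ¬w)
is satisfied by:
  {f: True, h: False, w: False}
  {f: True, w: True, h: False}
  {f: True, h: True, w: False}
  {f: True, w: True, h: True}
  {w: False, h: False, f: False}


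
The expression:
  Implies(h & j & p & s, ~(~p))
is always true.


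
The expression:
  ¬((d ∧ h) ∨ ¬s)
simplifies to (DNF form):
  (s ∧ ¬d) ∨ (s ∧ ¬h)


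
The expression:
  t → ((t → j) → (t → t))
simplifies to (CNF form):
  True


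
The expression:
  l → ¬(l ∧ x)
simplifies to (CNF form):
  ¬l ∨ ¬x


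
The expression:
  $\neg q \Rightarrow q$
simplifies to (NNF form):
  $q$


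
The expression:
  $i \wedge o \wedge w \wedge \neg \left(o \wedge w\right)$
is never true.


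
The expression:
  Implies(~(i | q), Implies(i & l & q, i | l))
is always true.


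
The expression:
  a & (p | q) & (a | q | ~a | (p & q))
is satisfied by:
  {a: True, q: True, p: True}
  {a: True, q: True, p: False}
  {a: True, p: True, q: False}


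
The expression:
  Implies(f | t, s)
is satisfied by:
  {s: True, f: False, t: False}
  {t: True, s: True, f: False}
  {s: True, f: True, t: False}
  {t: True, s: True, f: True}
  {t: False, f: False, s: False}


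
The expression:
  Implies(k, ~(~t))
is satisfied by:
  {t: True, k: False}
  {k: False, t: False}
  {k: True, t: True}


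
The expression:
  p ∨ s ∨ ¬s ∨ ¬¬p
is always true.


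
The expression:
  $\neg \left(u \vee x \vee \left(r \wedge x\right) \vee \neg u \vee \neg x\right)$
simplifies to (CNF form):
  $\text{False}$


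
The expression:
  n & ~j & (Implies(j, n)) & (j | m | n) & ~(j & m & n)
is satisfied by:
  {n: True, j: False}


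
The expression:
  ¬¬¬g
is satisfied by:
  {g: False}


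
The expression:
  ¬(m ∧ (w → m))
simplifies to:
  ¬m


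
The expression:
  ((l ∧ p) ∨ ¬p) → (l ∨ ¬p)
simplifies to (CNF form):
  True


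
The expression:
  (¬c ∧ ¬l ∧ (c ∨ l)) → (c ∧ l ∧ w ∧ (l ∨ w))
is always true.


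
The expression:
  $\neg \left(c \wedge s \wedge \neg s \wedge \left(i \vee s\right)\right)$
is always true.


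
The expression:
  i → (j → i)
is always true.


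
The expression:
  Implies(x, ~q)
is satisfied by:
  {q: False, x: False}
  {x: True, q: False}
  {q: True, x: False}


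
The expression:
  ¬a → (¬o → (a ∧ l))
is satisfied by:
  {a: True, o: True}
  {a: True, o: False}
  {o: True, a: False}


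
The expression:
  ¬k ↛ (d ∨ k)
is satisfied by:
  {d: False, k: False}


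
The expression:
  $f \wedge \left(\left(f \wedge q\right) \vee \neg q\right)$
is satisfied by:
  {f: True}


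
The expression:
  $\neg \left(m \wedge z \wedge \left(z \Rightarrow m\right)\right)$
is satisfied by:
  {m: False, z: False}
  {z: True, m: False}
  {m: True, z: False}


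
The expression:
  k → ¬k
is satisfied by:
  {k: False}


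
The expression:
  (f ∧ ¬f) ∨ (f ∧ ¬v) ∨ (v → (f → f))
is always true.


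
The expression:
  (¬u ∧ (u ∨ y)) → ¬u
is always true.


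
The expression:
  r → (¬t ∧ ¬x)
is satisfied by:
  {t: False, r: False, x: False}
  {x: True, t: False, r: False}
  {t: True, x: False, r: False}
  {x: True, t: True, r: False}
  {r: True, x: False, t: False}


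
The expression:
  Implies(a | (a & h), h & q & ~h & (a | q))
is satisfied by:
  {a: False}


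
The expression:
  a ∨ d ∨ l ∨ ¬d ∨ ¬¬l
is always true.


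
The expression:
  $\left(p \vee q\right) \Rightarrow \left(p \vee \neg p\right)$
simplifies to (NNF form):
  $\text{True}$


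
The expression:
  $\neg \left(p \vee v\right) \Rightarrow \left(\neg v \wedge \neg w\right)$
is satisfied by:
  {v: True, p: True, w: False}
  {v: True, w: False, p: False}
  {p: True, w: False, v: False}
  {p: False, w: False, v: False}
  {v: True, p: True, w: True}
  {v: True, w: True, p: False}
  {p: True, w: True, v: False}


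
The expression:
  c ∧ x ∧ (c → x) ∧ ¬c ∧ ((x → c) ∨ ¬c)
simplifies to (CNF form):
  False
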